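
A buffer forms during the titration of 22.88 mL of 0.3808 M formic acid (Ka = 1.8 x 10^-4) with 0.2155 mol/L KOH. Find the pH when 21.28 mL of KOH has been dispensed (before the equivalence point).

3.79

Initial n(HCOOH) = 0.3808 x 0.02288 = 0.008713 mol.
n(KOH) added = 0.2155 x 0.02128 = 0.004586 mol, converting that many moles of HCOOH to HCOO-.
Remaining n(HCOOH) = 0.004127 mol; n(HCOO-) = 0.004586 mol.
By Henderson-Hasselbalch, pH = pKa + log([A^-]/[HA]) = 3.74 + log(0.004586/0.004127) = 3.74 + (+0.05) = 3.79.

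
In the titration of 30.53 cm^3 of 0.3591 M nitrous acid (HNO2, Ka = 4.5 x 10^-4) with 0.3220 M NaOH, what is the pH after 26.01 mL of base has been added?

Initial n(HNO2) = 0.3591 x 0.03053 = 0.01096 mol.
n(NaOH) added = 0.3220 x 0.02601 = 0.008375 mol, converting that many moles of HNO2 to NO2-.
Remaining n(HNO2) = 0.002588 mol; n(NO2-) = 0.008375 mol.
By Henderson-Hasselbalch, pH = pKa + log([A^-]/[HA]) = 3.35 + log(0.008375/0.002588) = 3.35 + (+0.51) = 3.86.

3.86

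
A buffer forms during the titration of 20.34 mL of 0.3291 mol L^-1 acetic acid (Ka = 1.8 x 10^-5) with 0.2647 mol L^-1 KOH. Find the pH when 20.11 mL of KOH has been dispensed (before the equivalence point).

Initial n(CH3COOH) = 0.3291 x 0.02034 = 0.006694 mol.
n(KOH) added = 0.2647 x 0.02011 = 0.005323 mol, converting that many moles of CH3COOH to CH3COO-.
Remaining n(CH3COOH) = 0.001371 mol; n(CH3COO-) = 0.005323 mol.
By Henderson-Hasselbalch, pH = pKa + log([A^-]/[HA]) = 4.74 + log(0.005323/0.001371) = 4.74 + (+0.59) = 5.33.

5.33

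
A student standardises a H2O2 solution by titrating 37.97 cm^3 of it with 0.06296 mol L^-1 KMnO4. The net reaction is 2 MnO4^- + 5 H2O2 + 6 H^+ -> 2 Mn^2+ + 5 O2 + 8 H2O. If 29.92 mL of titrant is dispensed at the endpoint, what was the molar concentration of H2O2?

n(KMnO4) = 0.06296 x 0.02992 = 0.001884 mol.
From the balanced equation, 2 mol KMnO4 reacts with 5 mol H2O2, so n(H2O2) = 0.001884 x 5/2 = 0.004709 mol.
[H2O2] = 0.004709 / 0.03797 L = 0.124 M.

0.124 M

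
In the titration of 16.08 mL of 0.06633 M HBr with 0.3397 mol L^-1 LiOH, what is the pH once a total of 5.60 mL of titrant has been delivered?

12.59

n(acid) = 0.06633 x 0.01608 = 0.001067 mol; n(LiOH) added = 0.3397 x 0.005600 = 0.001902 mol.
Base is in excess by 0.001902 - 0.001067 = 0.0008357 mol in a total volume of 0.02168 L.
[OH^-] = 0.0008357/0.02168 = 0.03855 M, so pOH = 1.41 and pH = 14.00 - 1.41 = 12.59.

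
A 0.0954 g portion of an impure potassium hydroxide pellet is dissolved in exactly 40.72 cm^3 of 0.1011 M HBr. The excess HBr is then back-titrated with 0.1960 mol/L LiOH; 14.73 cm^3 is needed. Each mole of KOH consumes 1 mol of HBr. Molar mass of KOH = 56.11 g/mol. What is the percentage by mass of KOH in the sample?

Total n(HBr) added = 0.1011 x 0.04072 = 0.004117 mol.
n(LiOH) used = 0.1960 x 0.01473 = 0.002887 mol, which equals the excess n(HBr).
So n(HBr) consumed by the sample = 0.004117 - 0.002887 = 0.001230 mol.
n(KOH) = 0.001230 / 1 = 0.001230 mol.
mass KOH = 0.001230 x 56.11 = 0.06900 g, so %KOH = 0.06900/0.0954 x 100 = 72.3%.

72.3%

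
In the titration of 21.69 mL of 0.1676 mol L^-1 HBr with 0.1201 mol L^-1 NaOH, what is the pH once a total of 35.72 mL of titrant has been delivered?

12.06

n(acid) = 0.1676 x 0.02169 = 0.003635 mol; n(NaOH) added = 0.1201 x 0.03572 = 0.004290 mol.
Base is in excess by 0.004290 - 0.003635 = 0.0006547 mol in a total volume of 0.05741 L.
[OH^-] = 0.0006547/0.05741 = 0.01140 M, so pOH = 1.94 and pH = 14.00 - 1.94 = 12.06.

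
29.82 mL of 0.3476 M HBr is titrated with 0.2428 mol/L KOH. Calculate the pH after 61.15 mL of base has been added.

12.69

n(acid) = 0.3476 x 0.02982 = 0.01037 mol; n(KOH) added = 0.2428 x 0.06115 = 0.01485 mol.
Base is in excess by 0.01485 - 0.01037 = 0.004482 mol in a total volume of 0.09097 L.
[OH^-] = 0.004482/0.09097 = 0.04927 M, so pOH = 1.31 and pH = 14.00 - 1.31 = 12.69.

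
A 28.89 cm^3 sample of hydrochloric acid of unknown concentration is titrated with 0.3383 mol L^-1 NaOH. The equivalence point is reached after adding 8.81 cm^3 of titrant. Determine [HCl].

n(NaOH) delivered = 0.3383 x 0.008810 = 0.002980 mol.
For a 1:1 reaction, n(HCl) = 0.002980 mol.
[HCl] = 0.002980 mol / 0.02889 L = 0.103 M.

0.103 M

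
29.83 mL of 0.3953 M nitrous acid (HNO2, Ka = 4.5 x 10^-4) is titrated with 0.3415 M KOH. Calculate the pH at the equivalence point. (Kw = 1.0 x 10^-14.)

8.30

n(HNO2) = 0.3953 x 0.02983 = 0.01179 mol; V(KOH) at equivalence = 0.01179/0.3415 = 0.03453 L.
At equivalence all the acid is converted to NO2-; total volume = 0.02983 + 0.03453 = 0.06436 L, so [NO2-] = 0.01179/0.06436 = 0.1832 M.
Kb = Kw/Ka = 1.0e-14 / 4.5 x 10^-4 = 2.22e-11.
[OH^-] = sqrt(Kb x [NO2-]) = sqrt(2.22e-11 x 0.1832) = 2.02e-6 M.
pOH = 5.70, so pH = 14.00 - 5.70 = 8.30.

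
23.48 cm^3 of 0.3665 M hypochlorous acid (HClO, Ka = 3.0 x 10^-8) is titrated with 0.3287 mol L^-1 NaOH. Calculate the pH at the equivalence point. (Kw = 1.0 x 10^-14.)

10.38

n(HClO) = 0.3665 x 0.02348 = 0.008605 mol; V(NaOH) at equivalence = 0.008605/0.3287 = 0.02618 L.
At equivalence all the acid is converted to ClO-; total volume = 0.02348 + 0.02618 = 0.04966 L, so [ClO-] = 0.008605/0.04966 = 0.1733 M.
Kb = Kw/Ka = 1.0e-14 / 3.0 x 10^-8 = 3.33e-7.
[OH^-] = sqrt(Kb x [ClO-]) = sqrt(3.33e-7 x 0.1733) = 0.000240 M.
pOH = 3.62, so pH = 14.00 - 3.62 = 10.38.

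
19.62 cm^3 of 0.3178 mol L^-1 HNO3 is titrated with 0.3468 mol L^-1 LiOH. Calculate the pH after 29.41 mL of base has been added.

12.91

n(acid) = 0.3178 x 0.01962 = 0.006235 mol; n(LiOH) added = 0.3468 x 0.02941 = 0.01020 mol.
Base is in excess by 0.01020 - 0.006235 = 0.003964 mol in a total volume of 0.04903 L.
[OH^-] = 0.003964/0.04903 = 0.08085 M, so pOH = 1.09 and pH = 14.00 - 1.09 = 12.91.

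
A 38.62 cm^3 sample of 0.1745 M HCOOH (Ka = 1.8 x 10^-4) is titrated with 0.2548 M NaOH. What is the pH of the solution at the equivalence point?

n(HCOOH) = 0.1745 x 0.03862 = 0.006739 mol; V(NaOH) at equivalence = 0.006739/0.2548 = 0.02645 L.
At equivalence all the acid is converted to HCOO-; total volume = 0.03862 + 0.02645 = 0.06507 L, so [HCOO-] = 0.006739/0.06507 = 0.1036 M.
Kb = Kw/Ka = 1.0e-14 / 1.8 x 10^-4 = 5.56e-11.
[OH^-] = sqrt(Kb x [HCOO-]) = sqrt(5.56e-11 x 0.1036) = 2.40e-6 M.
pOH = 5.62, so pH = 14.00 - 5.62 = 8.38.

8.38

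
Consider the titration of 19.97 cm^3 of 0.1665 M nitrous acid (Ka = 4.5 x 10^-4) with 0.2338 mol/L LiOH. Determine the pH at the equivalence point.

n(HNO2) = 0.1665 x 0.01997 = 0.003325 mol; V(LiOH) at equivalence = 0.003325/0.2338 = 0.01422 L.
At equivalence all the acid is converted to NO2-; total volume = 0.01997 + 0.01422 = 0.03419 L, so [NO2-] = 0.003325/0.03419 = 0.09725 M.
Kb = Kw/Ka = 1.0e-14 / 4.5 x 10^-4 = 2.22e-11.
[OH^-] = sqrt(Kb x [NO2-]) = sqrt(2.22e-11 x 0.09725) = 1.47e-6 M.
pOH = 5.83, so pH = 14.00 - 5.83 = 8.17.

8.17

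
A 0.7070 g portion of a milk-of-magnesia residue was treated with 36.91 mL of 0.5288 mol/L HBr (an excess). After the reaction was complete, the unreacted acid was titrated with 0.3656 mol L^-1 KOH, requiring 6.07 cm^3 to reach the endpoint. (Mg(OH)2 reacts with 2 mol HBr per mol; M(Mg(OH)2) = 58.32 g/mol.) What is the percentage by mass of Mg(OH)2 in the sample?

Total n(HBr) added = 0.5288 x 0.03691 = 0.01952 mol.
n(KOH) used = 0.3656 x 0.006070 = 0.002219 mol, which equals the excess n(HBr).
So n(HBr) consumed by the sample = 0.01952 - 0.002219 = 0.01730 mol.
n(Mg(OH)2) = 0.01730 / 2 = 0.008649 mol.
mass Mg(OH)2 = 0.008649 x 58.32 = 0.5044 g, so %Mg(OH)2 = 0.5044/0.7070 x 100 = 71.3%.

71.3%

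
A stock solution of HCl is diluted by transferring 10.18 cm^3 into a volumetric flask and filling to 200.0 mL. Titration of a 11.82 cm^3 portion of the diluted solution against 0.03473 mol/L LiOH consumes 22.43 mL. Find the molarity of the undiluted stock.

1.29 M

n(LiOH) = 0.03473 x 0.02243 = 0.0007790 mol.
n(HCl) in the aliquot = 0.0007790 mol.
[diluted HCl] = 0.0007790 / 0.01182 = 0.06590 M.
Dilution factor = 200.0/10.18 = 19.65, so [stock] = 0.06590 x 19.65 = 1.29 M.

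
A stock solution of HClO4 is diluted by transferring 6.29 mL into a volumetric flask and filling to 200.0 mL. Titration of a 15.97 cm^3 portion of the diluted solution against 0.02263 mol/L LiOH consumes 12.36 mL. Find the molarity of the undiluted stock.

0.557 M

n(LiOH) = 0.02263 x 0.01236 = 0.0002797 mol.
n(HClO4) in the aliquot = 0.0002797 mol.
[diluted HClO4] = 0.0002797 / 0.01597 = 0.01751 M.
Dilution factor = 200.0/6.290 = 31.80, so [stock] = 0.01751 x 31.80 = 0.557 M.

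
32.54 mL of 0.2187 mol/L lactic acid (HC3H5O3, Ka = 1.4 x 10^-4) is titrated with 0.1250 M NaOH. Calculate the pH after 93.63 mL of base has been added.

n(acid) = 0.2187 x 0.03254 = 0.007116 mol; n(NaOH) added = 0.1250 x 0.09363 = 0.01170 mol.
Base is in excess by 0.01170 - 0.007116 = 0.004587 mol in a total volume of 0.1262 L.
[OH^-] = 0.004587/0.1262 = 0.03636 M, so pOH = 1.44 and pH = 14.00 - 1.44 = 12.56.

12.56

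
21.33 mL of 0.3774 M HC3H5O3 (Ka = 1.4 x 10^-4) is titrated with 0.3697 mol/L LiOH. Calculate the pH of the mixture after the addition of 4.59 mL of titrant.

3.28

Initial n(HC3H5O3) = 0.3774 x 0.02133 = 0.008050 mol.
n(LiOH) added = 0.3697 x 0.004590 = 0.001697 mol, converting that many moles of HC3H5O3 to C3H5O3-.
Remaining n(HC3H5O3) = 0.006353 mol; n(C3H5O3-) = 0.001697 mol.
By Henderson-Hasselbalch, pH = pKa + log([A^-]/[HA]) = 3.85 + log(0.001697/0.006353) = 3.85 + (-0.57) = 3.28.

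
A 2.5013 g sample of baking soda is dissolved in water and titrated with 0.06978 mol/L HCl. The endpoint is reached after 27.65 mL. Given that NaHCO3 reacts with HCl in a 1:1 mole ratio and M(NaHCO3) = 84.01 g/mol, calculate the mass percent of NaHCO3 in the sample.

n(HCl) = 0.06978 x 0.02765 = 0.001929 mol.
n(NaHCO3) = 0.001929 / 1 = 0.001929 mol.
mass of NaHCO3 = 0.001929 x 84.01 = 0.1621 g.
% purity = 0.1621 / 2.5013 x 100 = 6.48%.

6.48%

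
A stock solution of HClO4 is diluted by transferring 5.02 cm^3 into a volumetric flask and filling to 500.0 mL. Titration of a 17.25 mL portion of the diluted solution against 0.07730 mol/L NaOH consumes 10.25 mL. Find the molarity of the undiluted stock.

4.57 M

n(NaOH) = 0.07730 x 0.01025 = 0.0007923 mol.
n(HClO4) in the aliquot = 0.0007923 mol.
[diluted HClO4] = 0.0007923 / 0.01725 = 0.04593 M.
Dilution factor = 500.0/5.020 = 99.60, so [stock] = 0.04593 x 99.60 = 4.57 M.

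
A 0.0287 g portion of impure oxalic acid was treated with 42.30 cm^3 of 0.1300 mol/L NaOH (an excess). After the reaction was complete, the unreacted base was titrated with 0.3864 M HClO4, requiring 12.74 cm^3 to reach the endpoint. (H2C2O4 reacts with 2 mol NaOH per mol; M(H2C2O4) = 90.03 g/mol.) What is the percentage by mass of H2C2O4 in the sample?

Total n(NaOH) added = 0.1300 x 0.04230 = 0.005499 mol.
n(HClO4) used = 0.3864 x 0.01274 = 0.004923 mol, which equals the excess n(NaOH).
So n(NaOH) consumed by the sample = 0.005499 - 0.004923 = 0.0005763 mol.
n(H2C2O4) = 0.0005763 / 2 = 0.0002881 mol.
mass H2C2O4 = 0.0002881 x 90.03 = 0.02594 g, so %H2C2O4 = 0.02594/0.0287 x 100 = 90.4%.

90.4%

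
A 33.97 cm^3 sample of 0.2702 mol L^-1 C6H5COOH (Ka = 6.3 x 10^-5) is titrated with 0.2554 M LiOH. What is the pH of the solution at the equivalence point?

8.66

n(C6H5COOH) = 0.2702 x 0.03397 = 0.009179 mol; V(LiOH) at equivalence = 0.009179/0.2554 = 0.03594 L.
At equivalence all the acid is converted to C6H5COO-; total volume = 0.03397 + 0.03594 = 0.06991 L, so [C6H5COO-] = 0.009179/0.06991 = 0.1313 M.
Kb = Kw/Ka = 1.0e-14 / 6.3 x 10^-5 = 1.59e-10.
[OH^-] = sqrt(Kb x [C6H5COO-]) = sqrt(1.59e-10 x 0.1313) = 4.57e-6 M.
pOH = 5.34, so pH = 14.00 - 5.34 = 8.66.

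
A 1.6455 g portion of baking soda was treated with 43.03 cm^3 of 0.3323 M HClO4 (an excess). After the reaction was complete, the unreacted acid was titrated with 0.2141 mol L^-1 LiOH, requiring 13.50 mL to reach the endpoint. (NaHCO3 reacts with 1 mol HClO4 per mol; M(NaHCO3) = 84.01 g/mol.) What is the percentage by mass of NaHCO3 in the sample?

58.2%

Total n(HClO4) added = 0.3323 x 0.04303 = 0.01430 mol.
n(LiOH) used = 0.2141 x 0.01350 = 0.002890 mol, which equals the excess n(HClO4).
So n(HClO4) consumed by the sample = 0.01430 - 0.002890 = 0.01141 mol.
n(NaHCO3) = 0.01141 / 1 = 0.01141 mol.
mass NaHCO3 = 0.01141 x 84.01 = 0.9584 g, so %NaHCO3 = 0.9584/1.6455 x 100 = 58.2%.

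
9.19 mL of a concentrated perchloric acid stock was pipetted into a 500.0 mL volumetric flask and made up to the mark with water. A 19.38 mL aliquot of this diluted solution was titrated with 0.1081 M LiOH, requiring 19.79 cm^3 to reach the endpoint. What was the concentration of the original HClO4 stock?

n(LiOH) = 0.1081 x 0.01979 = 0.002139 mol.
n(HClO4) in the aliquot = 0.002139 mol.
[diluted HClO4] = 0.002139 / 0.01938 = 0.1104 M.
Dilution factor = 500.0/9.190 = 54.41, so [stock] = 0.1104 x 54.41 = 6.01 M.

6.01 M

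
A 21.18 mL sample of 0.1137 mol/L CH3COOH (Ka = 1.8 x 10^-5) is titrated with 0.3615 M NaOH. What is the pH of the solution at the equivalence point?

n(CH3COOH) = 0.1137 x 0.02118 = 0.002408 mol; V(NaOH) at equivalence = 0.002408/0.3615 = 0.006662 L.
At equivalence all the acid is converted to CH3COO-; total volume = 0.02118 + 0.006662 = 0.02784 L, so [CH3COO-] = 0.002408/0.02784 = 0.08650 M.
Kb = Kw/Ka = 1.0e-14 / 1.8 x 10^-5 = 5.56e-10.
[OH^-] = sqrt(Kb x [CH3COO-]) = sqrt(5.56e-10 x 0.08650) = 6.93e-6 M.
pOH = 5.16, so pH = 14.00 - 5.16 = 8.84.

8.84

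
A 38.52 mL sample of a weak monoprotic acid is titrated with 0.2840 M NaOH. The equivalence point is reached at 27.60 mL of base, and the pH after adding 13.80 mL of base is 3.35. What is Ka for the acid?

13.80 mL is half of the equivalence volume, so this is the half-equivalence point where [HA] = [A^-].
At half-equivalence pH = pKa, so pKa = 3.35.
Ka = 10^(-3.35) = 4.5 x 10^-4.

4.5 x 10^-4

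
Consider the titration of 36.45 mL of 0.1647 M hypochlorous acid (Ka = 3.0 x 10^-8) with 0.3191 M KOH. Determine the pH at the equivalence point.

10.28

n(HClO) = 0.1647 x 0.03645 = 0.006003 mol; V(KOH) at equivalence = 0.006003/0.3191 = 0.01881 L.
At equivalence all the acid is converted to ClO-; total volume = 0.03645 + 0.01881 = 0.05526 L, so [ClO-] = 0.006003/0.05526 = 0.1086 M.
Kb = Kw/Ka = 1.0e-14 / 3.0 x 10^-8 = 3.33e-7.
[OH^-] = sqrt(Kb x [ClO-]) = sqrt(3.33e-7 x 0.1086) = 0.000190 M.
pOH = 3.72, so pH = 14.00 - 3.72 = 10.28.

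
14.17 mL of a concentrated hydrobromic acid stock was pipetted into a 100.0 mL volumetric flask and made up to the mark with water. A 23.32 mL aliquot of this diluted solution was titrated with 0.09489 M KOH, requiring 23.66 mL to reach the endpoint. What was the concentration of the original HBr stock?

n(KOH) = 0.09489 x 0.02366 = 0.002245 mol.
n(HBr) in the aliquot = 0.002245 mol.
[diluted HBr] = 0.002245 / 0.02332 = 0.09627 M.
Dilution factor = 100.0/14.17 = 7.057, so [stock] = 0.09627 x 7.057 = 0.679 M.

0.679 M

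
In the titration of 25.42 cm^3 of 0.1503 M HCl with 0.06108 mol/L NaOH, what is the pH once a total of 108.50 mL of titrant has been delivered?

n(acid) = 0.1503 x 0.02542 = 0.003821 mol; n(NaOH) added = 0.06108 x 0.1085 = 0.006627 mol.
Base is in excess by 0.006627 - 0.003821 = 0.002807 mol in a total volume of 0.1339 L.
[OH^-] = 0.002807/0.1339 = 0.02096 M, so pOH = 1.68 and pH = 14.00 - 1.68 = 12.32.

12.32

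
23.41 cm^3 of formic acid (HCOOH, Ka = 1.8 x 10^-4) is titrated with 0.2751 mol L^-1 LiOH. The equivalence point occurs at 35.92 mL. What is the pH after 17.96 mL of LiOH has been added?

3.74

17.96 mL is exactly half the equivalence volume (35.92/2), i.e. the half-equivalence point.
There, n(HA) = n(A^-), so pH = pKa = -log(1.8 x 10^-4) = 3.74.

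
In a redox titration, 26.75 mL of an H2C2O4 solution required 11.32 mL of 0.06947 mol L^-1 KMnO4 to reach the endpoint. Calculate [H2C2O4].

0.0735 M

n(KMnO4) = 0.06947 x 0.01132 = 0.0007864 mol.
From the balanced equation, 2 mol KMnO4 reacts with 5 mol H2C2O4, so n(H2C2O4) = 0.0007864 x 5/2 = 0.001966 mol.
[H2C2O4] = 0.001966 / 0.02675 L = 0.0735 M.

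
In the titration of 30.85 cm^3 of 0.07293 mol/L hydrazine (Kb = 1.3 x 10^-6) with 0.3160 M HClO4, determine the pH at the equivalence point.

4.67

n(N2H4) = 0.07293 x 0.03085 = 0.002250 mol; V(HClO4) at equivalence = 0.002250/0.3160 = 0.007120 L.
At equivalence the base is fully converted to N2H5+; total volume = 0.03797 L, so [N2H5+] = 0.002250/0.03797 = 0.05925 M.
Ka(N2H5+) = Kw/Kb = 1.0e-14 / 1.3 x 10^-6 = 7.69e-9.
[H^+] = sqrt(Ka x [N2H5+]) = sqrt(7.69e-9 x 0.05925) = 2.13e-5 M.
pH = -log(2.13e-5) = 4.67.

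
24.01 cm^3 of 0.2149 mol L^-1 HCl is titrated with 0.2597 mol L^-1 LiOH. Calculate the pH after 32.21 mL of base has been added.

n(acid) = 0.2149 x 0.02401 = 0.005160 mol; n(LiOH) added = 0.2597 x 0.03221 = 0.008365 mol.
Base is in excess by 0.008365 - 0.005160 = 0.003205 mol in a total volume of 0.05622 L.
[OH^-] = 0.003205/0.05622 = 0.05701 M, so pOH = 1.24 and pH = 14.00 - 1.24 = 12.76.

12.76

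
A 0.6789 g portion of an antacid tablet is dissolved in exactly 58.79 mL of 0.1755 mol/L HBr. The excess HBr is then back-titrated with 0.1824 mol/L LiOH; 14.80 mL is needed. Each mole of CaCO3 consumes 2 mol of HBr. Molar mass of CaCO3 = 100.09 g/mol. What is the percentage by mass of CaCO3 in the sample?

56.2%

Total n(HBr) added = 0.1755 x 0.05879 = 0.01032 mol.
n(LiOH) used = 0.1824 x 0.01480 = 0.002700 mol, which equals the excess n(HBr).
So n(HBr) consumed by the sample = 0.01032 - 0.002700 = 0.007618 mol.
n(CaCO3) = 0.007618 / 2 = 0.003809 mol.
mass CaCO3 = 0.003809 x 100.09 = 0.3812 g, so %CaCO3 = 0.3812/0.6789 x 100 = 56.2%.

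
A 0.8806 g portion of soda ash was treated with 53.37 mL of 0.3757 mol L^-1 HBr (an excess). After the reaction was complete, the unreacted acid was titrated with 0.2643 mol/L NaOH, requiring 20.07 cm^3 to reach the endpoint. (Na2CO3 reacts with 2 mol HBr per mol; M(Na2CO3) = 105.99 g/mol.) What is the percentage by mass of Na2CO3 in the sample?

Total n(HBr) added = 0.3757 x 0.05337 = 0.02005 mol.
n(NaOH) used = 0.2643 x 0.02007 = 0.005305 mol, which equals the excess n(HBr).
So n(HBr) consumed by the sample = 0.02005 - 0.005305 = 0.01475 mol.
n(Na2CO3) = 0.01475 / 2 = 0.007373 mol.
mass Na2CO3 = 0.007373 x 105.99 = 0.7815 g, so %Na2CO3 = 0.7815/0.8806 x 100 = 88.7%.

88.7%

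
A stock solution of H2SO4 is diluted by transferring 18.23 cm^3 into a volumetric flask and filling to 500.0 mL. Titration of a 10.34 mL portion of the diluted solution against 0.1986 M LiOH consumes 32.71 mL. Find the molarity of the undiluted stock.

n(LiOH) = 0.1986 x 0.03271 = 0.006496 mol.
n(H2SO4) in the aliquot = 0.006496 x 1/2 = 0.003248 mol.
[diluted H2SO4] = 0.003248 / 0.01034 = 0.3141 M.
Dilution factor = 500.0/18.23 = 27.43, so [stock] = 0.3141 x 27.43 = 8.62 M.

8.62 M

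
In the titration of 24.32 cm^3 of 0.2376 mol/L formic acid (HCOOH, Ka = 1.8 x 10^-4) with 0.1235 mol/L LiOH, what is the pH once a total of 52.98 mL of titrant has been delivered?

n(acid) = 0.2376 x 0.02432 = 0.005778 mol; n(LiOH) added = 0.1235 x 0.05298 = 0.006543 mol.
Base is in excess by 0.006543 - 0.005778 = 0.0007646 mol in a total volume of 0.07730 L.
[OH^-] = 0.0007646/0.07730 = 0.009891 M, so pOH = 2.00 and pH = 14.00 - 2.00 = 12.00.

12.00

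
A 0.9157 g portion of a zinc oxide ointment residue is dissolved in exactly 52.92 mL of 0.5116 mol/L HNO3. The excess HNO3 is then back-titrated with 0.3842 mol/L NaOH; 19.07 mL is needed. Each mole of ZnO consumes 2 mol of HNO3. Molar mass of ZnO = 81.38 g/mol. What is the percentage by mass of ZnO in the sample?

87.7%

Total n(HNO3) added = 0.5116 x 0.05292 = 0.02707 mol.
n(NaOH) used = 0.3842 x 0.01907 = 0.007327 mol, which equals the excess n(HNO3).
So n(HNO3) consumed by the sample = 0.02707 - 0.007327 = 0.01975 mol.
n(ZnO) = 0.01975 / 2 = 0.009874 mol.
mass ZnO = 0.009874 x 81.38 = 0.8035 g, so %ZnO = 0.8035/0.9157 x 100 = 87.7%.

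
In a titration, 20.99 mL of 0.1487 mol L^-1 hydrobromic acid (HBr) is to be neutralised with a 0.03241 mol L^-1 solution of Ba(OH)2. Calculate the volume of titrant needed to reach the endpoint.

n(HBr) = 0.1487 mol/L x 0.02099 L = 0.003121 mol.
The neutralisation is 2 HBr : 1 Ba(OH)2, so n(Ba(OH)2) = 0.003121 x 1/2 = 0.001561 mol.
V(Ba(OH)2) = 0.001561 / 0.03241 = 0.04815 L = 48.2 mL.

48.2 mL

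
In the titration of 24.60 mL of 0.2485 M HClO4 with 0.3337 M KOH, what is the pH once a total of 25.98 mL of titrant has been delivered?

12.70

n(acid) = 0.2485 x 0.02460 = 0.006113 mol; n(KOH) added = 0.3337 x 0.02598 = 0.008670 mol.
Base is in excess by 0.008670 - 0.006113 = 0.002556 mol in a total volume of 0.05058 L.
[OH^-] = 0.002556/0.05058 = 0.05054 M, so pOH = 1.30 and pH = 14.00 - 1.30 = 12.70.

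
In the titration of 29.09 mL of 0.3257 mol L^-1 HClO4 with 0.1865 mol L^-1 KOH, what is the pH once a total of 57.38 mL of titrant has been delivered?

n(acid) = 0.3257 x 0.02909 = 0.009475 mol; n(KOH) added = 0.1865 x 0.05738 = 0.01070 mol.
Base is in excess by 0.01070 - 0.009475 = 0.001227 mol in a total volume of 0.08647 L.
[OH^-] = 0.001227/0.08647 = 0.01419 M, so pOH = 1.85 and pH = 14.00 - 1.85 = 12.15.

12.15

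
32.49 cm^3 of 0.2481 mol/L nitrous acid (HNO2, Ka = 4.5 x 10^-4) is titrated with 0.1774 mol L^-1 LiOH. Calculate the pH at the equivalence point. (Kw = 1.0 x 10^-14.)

8.18

n(HNO2) = 0.2481 x 0.03249 = 0.008061 mol; V(LiOH) at equivalence = 0.008061/0.1774 = 0.04544 L.
At equivalence all the acid is converted to NO2-; total volume = 0.03249 + 0.04544 = 0.07793 L, so [NO2-] = 0.008061/0.07793 = 0.1034 M.
Kb = Kw/Ka = 1.0e-14 / 4.5 x 10^-4 = 2.22e-11.
[OH^-] = sqrt(Kb x [NO2-]) = sqrt(2.22e-11 x 0.1034) = 1.52e-6 M.
pOH = 5.82, so pH = 14.00 - 5.82 = 8.18.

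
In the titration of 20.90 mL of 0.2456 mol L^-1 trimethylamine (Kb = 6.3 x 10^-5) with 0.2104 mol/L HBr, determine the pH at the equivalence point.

n((CH3)3N) = 0.2456 x 0.02090 = 0.005133 mol; V(HBr) at equivalence = 0.005133/0.2104 = 0.02440 L.
At equivalence the base is fully converted to (CH3)3NH+; total volume = 0.04530 L, so [(CH3)3NH+] = 0.005133/0.04530 = 0.1133 M.
Ka((CH3)3NH+) = Kw/Kb = 1.0e-14 / 6.3 x 10^-5 = 1.59e-10.
[H^+] = sqrt(Ka x [(CH3)3NH+]) = sqrt(1.59e-10 x 0.1133) = 4.24e-6 M.
pH = -log(4.24e-6) = 5.37.

5.37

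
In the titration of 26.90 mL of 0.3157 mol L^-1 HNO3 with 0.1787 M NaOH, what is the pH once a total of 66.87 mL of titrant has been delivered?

12.57

n(acid) = 0.3157 x 0.02690 = 0.008492 mol; n(NaOH) added = 0.1787 x 0.06687 = 0.01195 mol.
Base is in excess by 0.01195 - 0.008492 = 0.003457 mol in a total volume of 0.09377 L.
[OH^-] = 0.003457/0.09377 = 0.03687 M, so pOH = 1.43 and pH = 14.00 - 1.43 = 12.57.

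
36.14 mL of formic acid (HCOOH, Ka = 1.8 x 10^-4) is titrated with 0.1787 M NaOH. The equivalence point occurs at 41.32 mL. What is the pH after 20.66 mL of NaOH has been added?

20.66 mL is exactly half the equivalence volume (41.32/2), i.e. the half-equivalence point.
There, n(HA) = n(A^-), so pH = pKa = -log(1.8 x 10^-4) = 3.74.

3.74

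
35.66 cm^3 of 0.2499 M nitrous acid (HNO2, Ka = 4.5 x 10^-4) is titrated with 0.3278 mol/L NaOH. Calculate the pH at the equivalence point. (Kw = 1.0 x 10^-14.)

8.25

n(HNO2) = 0.2499 x 0.03566 = 0.008911 mol; V(NaOH) at equivalence = 0.008911/0.3278 = 0.02719 L.
At equivalence all the acid is converted to NO2-; total volume = 0.03566 + 0.02719 = 0.06285 L, so [NO2-] = 0.008911/0.06285 = 0.1418 M.
Kb = Kw/Ka = 1.0e-14 / 4.5 x 10^-4 = 2.22e-11.
[OH^-] = sqrt(Kb x [NO2-]) = sqrt(2.22e-11 x 0.1418) = 1.78e-6 M.
pOH = 5.75, so pH = 14.00 - 5.75 = 8.25.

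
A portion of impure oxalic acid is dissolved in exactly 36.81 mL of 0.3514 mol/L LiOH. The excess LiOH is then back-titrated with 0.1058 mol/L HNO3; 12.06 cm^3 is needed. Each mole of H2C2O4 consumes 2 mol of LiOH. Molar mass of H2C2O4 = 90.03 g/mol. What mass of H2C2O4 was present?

Total n(LiOH) added = 0.3514 x 0.03681 = 0.01294 mol.
n(HNO3) used = 0.1058 x 0.01206 = 0.001276 mol, which equals the excess n(LiOH).
So n(LiOH) consumed by the sample = 0.01294 - 0.001276 = 0.01166 mol.
n(H2C2O4) = 0.01166 / 2 = 0.005830 mol.
mass = 0.005830 mol x 90.03 g/mol = 0.525 g.

0.525 g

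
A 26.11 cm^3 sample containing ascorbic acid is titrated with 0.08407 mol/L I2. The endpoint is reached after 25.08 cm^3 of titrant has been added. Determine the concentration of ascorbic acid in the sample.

0.0808 M

n(I2) = 0.08407 x 0.02508 = 0.002108 mol.
From the balanced equation, 1 mol I2 reacts with 1 mol ascorbic acid, so n(ascorbic acid) = 0.002108 x 1/1 = 0.002108 mol.
[ascorbic acid] = 0.002108 / 0.02611 L = 0.0808 M.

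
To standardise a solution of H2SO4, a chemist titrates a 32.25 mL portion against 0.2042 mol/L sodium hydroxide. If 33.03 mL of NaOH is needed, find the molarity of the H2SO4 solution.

n(NaOH) delivered = 0.2042 x 0.03303 = 0.006745 mol.
The reaction is 1 H2SO4 + 2 NaOH, so n(H2SO4) = 0.006745 x 1/2 = 0.003372 mol.
[H2SO4] = 0.003372 mol / 0.03225 L = 0.105 M.

0.105 M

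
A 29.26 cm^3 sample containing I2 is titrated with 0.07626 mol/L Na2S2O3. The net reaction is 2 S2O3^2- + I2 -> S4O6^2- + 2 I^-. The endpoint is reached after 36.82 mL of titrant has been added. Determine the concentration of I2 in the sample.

n(Na2S2O3) = 0.07626 x 0.03682 = 0.002808 mol.
From the balanced equation, 2 mol Na2S2O3 reacts with 1 mol I2, so n(I2) = 0.002808 x 1/2 = 0.001404 mol.
[I2] = 0.001404 / 0.02926 L = 0.0480 M.

0.0480 M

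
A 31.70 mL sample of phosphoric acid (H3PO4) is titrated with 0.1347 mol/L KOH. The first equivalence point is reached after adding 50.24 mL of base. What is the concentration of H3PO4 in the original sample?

0.213 M

n(KOH) = 0.1347 x 0.05024 = 0.006767 mol.
At the first equivalence point, 1 mol OH^- react per mol H3PO4, so n(H3PO4) = 0.006767 / 1 = 0.006767 mol.
[H3PO4] = 0.006767 / 0.03170 L = 0.213 M.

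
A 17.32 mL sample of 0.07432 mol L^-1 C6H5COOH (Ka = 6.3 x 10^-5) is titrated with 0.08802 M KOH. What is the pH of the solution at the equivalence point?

n(C6H5COOH) = 0.07432 x 0.01732 = 0.001287 mol; V(KOH) at equivalence = 0.001287/0.08802 = 0.01462 L.
At equivalence all the acid is converted to C6H5COO-; total volume = 0.01732 + 0.01462 = 0.03194 L, so [C6H5COO-] = 0.001287/0.03194 = 0.04030 M.
Kb = Kw/Ka = 1.0e-14 / 6.3 x 10^-5 = 1.59e-10.
[OH^-] = sqrt(Kb x [C6H5COO-]) = sqrt(1.59e-10 x 0.04030) = 2.53e-6 M.
pOH = 5.60, so pH = 14.00 - 5.60 = 8.40.

8.40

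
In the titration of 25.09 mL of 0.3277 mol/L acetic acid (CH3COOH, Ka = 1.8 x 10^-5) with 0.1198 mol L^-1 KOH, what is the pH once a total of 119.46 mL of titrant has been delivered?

12.62

n(acid) = 0.3277 x 0.02509 = 0.008222 mol; n(KOH) added = 0.1198 x 0.1195 = 0.01431 mol.
Base is in excess by 0.01431 - 0.008222 = 0.006089 mol in a total volume of 0.1445 L.
[OH^-] = 0.006089/0.1445 = 0.04213 M, so pOH = 1.38 and pH = 14.00 - 1.38 = 12.62.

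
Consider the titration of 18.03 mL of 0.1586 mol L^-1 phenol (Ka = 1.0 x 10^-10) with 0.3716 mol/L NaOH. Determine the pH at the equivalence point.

11.52

n(C6H5OH) = 0.1586 x 0.01803 = 0.002860 mol; V(NaOH) at equivalence = 0.002860/0.3716 = 0.007695 L.
At equivalence all the acid is converted to C6H5O-; total volume = 0.01803 + 0.007695 = 0.02573 L, so [C6H5O-] = 0.002860/0.02573 = 0.1112 M.
Kb = Kw/Ka = 1.0e-14 / 1.0 x 10^-10 = 0.000100.
[OH^-] = sqrt(Kb x [C6H5O-]) = sqrt(0.000100 x 0.1112) = 0.00333 M.
pOH = 2.48, so pH = 14.00 - 2.48 = 11.52.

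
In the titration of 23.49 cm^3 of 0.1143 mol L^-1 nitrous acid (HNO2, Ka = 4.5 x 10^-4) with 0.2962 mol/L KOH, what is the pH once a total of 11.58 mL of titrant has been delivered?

12.33

n(acid) = 0.1143 x 0.02349 = 0.002685 mol; n(KOH) added = 0.2962 x 0.01158 = 0.003430 mol.
Base is in excess by 0.003430 - 0.002685 = 0.0007451 mol in a total volume of 0.03507 L.
[OH^-] = 0.0007451/0.03507 = 0.02125 M, so pOH = 1.67 and pH = 14.00 - 1.67 = 12.33.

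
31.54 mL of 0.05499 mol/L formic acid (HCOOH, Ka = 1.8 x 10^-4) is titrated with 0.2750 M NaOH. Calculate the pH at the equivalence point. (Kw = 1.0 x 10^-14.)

8.20

n(HCOOH) = 0.05499 x 0.03154 = 0.001734 mol; V(NaOH) at equivalence = 0.001734/0.2750 = 0.006307 L.
At equivalence all the acid is converted to HCOO-; total volume = 0.03154 + 0.006307 = 0.03785 L, so [HCOO-] = 0.001734/0.03785 = 0.04583 M.
Kb = Kw/Ka = 1.0e-14 / 1.8 x 10^-4 = 5.56e-11.
[OH^-] = sqrt(Kb x [HCOO-]) = sqrt(5.56e-11 x 0.04583) = 1.60e-6 M.
pOH = 5.80, so pH = 14.00 - 5.80 = 8.20.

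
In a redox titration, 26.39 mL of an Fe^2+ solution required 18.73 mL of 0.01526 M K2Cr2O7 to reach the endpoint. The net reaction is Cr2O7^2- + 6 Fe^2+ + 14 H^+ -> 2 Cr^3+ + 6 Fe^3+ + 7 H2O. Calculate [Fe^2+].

0.0650 M

n(K2Cr2O7) = 0.01526 x 0.01873 = 0.0002858 mol.
From the balanced equation, 1 mol K2Cr2O7 reacts with 6 mol Fe^2+, so n(Fe^2+) = 0.0002858 x 6/1 = 0.001715 mol.
[Fe^2+] = 0.001715 / 0.02639 L = 0.0650 M.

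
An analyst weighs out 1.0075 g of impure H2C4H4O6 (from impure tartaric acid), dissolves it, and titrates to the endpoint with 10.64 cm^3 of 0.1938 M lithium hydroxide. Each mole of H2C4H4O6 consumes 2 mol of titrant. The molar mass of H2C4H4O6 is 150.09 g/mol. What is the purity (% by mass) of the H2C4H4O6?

15.4%

n(LiOH) = 0.1938 x 0.01064 = 0.002062 mol.
n(H2C4H4O6) = 0.002062 / 2 = 0.001031 mol.
mass of H2C4H4O6 = 0.001031 x 150.09 = 0.1547 g.
% purity = 0.1547 / 1.0075 x 100 = 15.4%.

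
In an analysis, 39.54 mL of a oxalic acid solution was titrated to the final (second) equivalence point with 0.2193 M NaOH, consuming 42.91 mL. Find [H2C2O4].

0.119 M

n(NaOH) = 0.2193 x 0.04291 = 0.009410 mol.
At the final (second) equivalence point, 2 mol OH^- react per mol H2C2O4, so n(H2C2O4) = 0.009410 / 2 = 0.004705 mol.
[H2C2O4] = 0.004705 / 0.03954 L = 0.119 M.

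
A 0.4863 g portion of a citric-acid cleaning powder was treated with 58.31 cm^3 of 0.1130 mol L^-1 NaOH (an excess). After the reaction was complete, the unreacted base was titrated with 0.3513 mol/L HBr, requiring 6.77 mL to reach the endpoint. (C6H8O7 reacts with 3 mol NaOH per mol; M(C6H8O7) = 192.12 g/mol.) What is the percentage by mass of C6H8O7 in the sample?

55.5%

Total n(NaOH) added = 0.1130 x 0.05831 = 0.006589 mol.
n(HBr) used = 0.3513 x 0.006770 = 0.002378 mol, which equals the excess n(NaOH).
So n(NaOH) consumed by the sample = 0.006589 - 0.002378 = 0.004211 mol.
n(C6H8O7) = 0.004211 / 3 = 0.001404 mol.
mass C6H8O7 = 0.001404 x 192.12 = 0.2697 g, so %C6H8O7 = 0.2697/0.4863 x 100 = 55.5%.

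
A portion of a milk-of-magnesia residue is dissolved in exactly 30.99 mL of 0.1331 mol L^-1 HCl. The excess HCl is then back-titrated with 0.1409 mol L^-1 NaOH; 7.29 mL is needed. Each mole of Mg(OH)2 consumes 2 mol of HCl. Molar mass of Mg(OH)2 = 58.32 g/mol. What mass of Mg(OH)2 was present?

0.0903 g

Total n(HCl) added = 0.1331 x 0.03099 = 0.004125 mol.
n(NaOH) used = 0.1409 x 0.007290 = 0.001027 mol, which equals the excess n(HCl).
So n(HCl) consumed by the sample = 0.004125 - 0.001027 = 0.003098 mol.
n(Mg(OH)2) = 0.003098 / 2 = 0.001549 mol.
mass = 0.001549 mol x 58.32 g/mol = 0.0903 g.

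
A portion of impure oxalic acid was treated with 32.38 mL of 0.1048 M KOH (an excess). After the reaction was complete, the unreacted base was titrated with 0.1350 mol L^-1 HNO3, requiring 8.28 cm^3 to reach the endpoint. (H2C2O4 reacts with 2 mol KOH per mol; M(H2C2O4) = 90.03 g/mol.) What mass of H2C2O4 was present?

0.102 g

Total n(KOH) added = 0.1048 x 0.03238 = 0.003393 mol.
n(HNO3) used = 0.1350 x 0.008280 = 0.001118 mol, which equals the excess n(KOH).
So n(KOH) consumed by the sample = 0.003393 - 0.001118 = 0.002276 mol.
n(H2C2O4) = 0.002276 / 2 = 0.001138 mol.
mass = 0.001138 mol x 90.03 g/mol = 0.102 g.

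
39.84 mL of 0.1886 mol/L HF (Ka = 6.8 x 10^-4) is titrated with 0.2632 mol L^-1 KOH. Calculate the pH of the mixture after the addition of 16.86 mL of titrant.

Initial n(HF) = 0.1886 x 0.03984 = 0.007514 mol.
n(KOH) added = 0.2632 x 0.01686 = 0.004438 mol, converting that many moles of HF to F-.
Remaining n(HF) = 0.003076 mol; n(F-) = 0.004438 mol.
By Henderson-Hasselbalch, pH = pKa + log([A^-]/[HA]) = 3.17 + log(0.004438/0.003076) = 3.17 + (+0.16) = 3.33.

3.33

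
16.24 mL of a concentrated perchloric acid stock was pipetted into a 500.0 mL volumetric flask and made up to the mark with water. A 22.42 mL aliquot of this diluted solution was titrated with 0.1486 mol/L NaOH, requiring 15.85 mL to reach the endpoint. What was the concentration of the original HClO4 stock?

3.23 M

n(NaOH) = 0.1486 x 0.01585 = 0.002355 mol.
n(HClO4) in the aliquot = 0.002355 mol.
[diluted HClO4] = 0.002355 / 0.02242 = 0.1051 M.
Dilution factor = 500.0/16.24 = 30.79, so [stock] = 0.1051 x 30.79 = 3.23 M.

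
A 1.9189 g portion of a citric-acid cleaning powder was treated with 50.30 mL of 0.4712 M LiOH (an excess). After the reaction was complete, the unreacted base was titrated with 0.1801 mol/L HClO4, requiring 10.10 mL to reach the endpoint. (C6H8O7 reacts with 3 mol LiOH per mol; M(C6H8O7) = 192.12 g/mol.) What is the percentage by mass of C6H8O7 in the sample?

Total n(LiOH) added = 0.4712 x 0.05030 = 0.02370 mol.
n(HClO4) used = 0.1801 x 0.01010 = 0.001819 mol, which equals the excess n(LiOH).
So n(LiOH) consumed by the sample = 0.02370 - 0.001819 = 0.02188 mol.
n(C6H8O7) = 0.02188 / 3 = 0.007294 mol.
mass C6H8O7 = 0.007294 x 192.12 = 1.401 g, so %C6H8O7 = 1.401/1.9189 x 100 = 73.0%.

73.0%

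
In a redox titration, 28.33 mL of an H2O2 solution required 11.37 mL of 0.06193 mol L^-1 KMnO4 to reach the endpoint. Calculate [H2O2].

0.0621 M

n(KMnO4) = 0.06193 x 0.01137 = 0.0007041 mol.
From the balanced equation, 2 mol KMnO4 reacts with 5 mol H2O2, so n(H2O2) = 0.0007041 x 5/2 = 0.001760 mol.
[H2O2] = 0.001760 / 0.02833 L = 0.0621 M.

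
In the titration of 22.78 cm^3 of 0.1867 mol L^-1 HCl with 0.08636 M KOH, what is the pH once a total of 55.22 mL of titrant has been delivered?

n(acid) = 0.1867 x 0.02278 = 0.004253 mol; n(KOH) added = 0.08636 x 0.05522 = 0.004769 mol.
Base is in excess by 0.004769 - 0.004253 = 0.0005158 mol in a total volume of 0.07800 L.
[OH^-] = 0.0005158/0.07800 = 0.006612 M, so pOH = 2.18 and pH = 14.00 - 2.18 = 11.82.

11.82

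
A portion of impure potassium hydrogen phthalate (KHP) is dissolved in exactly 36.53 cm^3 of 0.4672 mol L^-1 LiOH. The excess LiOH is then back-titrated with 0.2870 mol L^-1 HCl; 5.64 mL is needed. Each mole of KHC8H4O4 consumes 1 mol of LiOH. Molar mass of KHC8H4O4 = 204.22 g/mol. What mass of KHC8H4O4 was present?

3.15 g

Total n(LiOH) added = 0.4672 x 0.03653 = 0.01707 mol.
n(HCl) used = 0.2870 x 0.005640 = 0.001619 mol, which equals the excess n(LiOH).
So n(LiOH) consumed by the sample = 0.01707 - 0.001619 = 0.01545 mol.
n(KHC8H4O4) = 0.01545 / 1 = 0.01545 mol.
mass = 0.01545 mol x 204.22 g/mol = 3.15 g.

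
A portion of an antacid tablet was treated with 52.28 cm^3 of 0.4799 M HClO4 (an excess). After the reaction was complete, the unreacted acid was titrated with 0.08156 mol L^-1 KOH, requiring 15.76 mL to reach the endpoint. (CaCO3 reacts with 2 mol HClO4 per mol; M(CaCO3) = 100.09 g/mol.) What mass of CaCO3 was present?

Total n(HClO4) added = 0.4799 x 0.05228 = 0.02509 mol.
n(KOH) used = 0.08156 x 0.01576 = 0.001285 mol, which equals the excess n(HClO4).
So n(HClO4) consumed by the sample = 0.02509 - 0.001285 = 0.02380 mol.
n(CaCO3) = 0.02380 / 2 = 0.01190 mol.
mass = 0.01190 mol x 100.09 g/mol = 1.19 g.

1.19 g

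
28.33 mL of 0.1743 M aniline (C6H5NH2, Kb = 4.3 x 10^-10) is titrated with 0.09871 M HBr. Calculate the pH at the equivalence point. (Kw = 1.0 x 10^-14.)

2.92

n(C6H5NH2) = 0.1743 x 0.02833 = 0.004938 mol; V(HBr) at equivalence = 0.004938/0.09871 = 0.05002 L.
At equivalence the base is fully converted to C6H5NH3+; total volume = 0.07835 L, so [C6H5NH3+] = 0.004938/0.07835 = 0.06302 M.
Ka(C6H5NH3+) = Kw/Kb = 1.0e-14 / 4.3 x 10^-10 = 2.33e-5.
[H^+] = sqrt(Ka x [C6H5NH3+]) = sqrt(2.33e-5 x 0.06302) = 0.00121 M.
pH = -log(0.00121) = 2.92.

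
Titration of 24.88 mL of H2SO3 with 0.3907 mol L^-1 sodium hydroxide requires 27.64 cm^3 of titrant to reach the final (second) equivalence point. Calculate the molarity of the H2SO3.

0.217 M

n(NaOH) = 0.3907 x 0.02764 = 0.01080 mol.
At the final (second) equivalence point, 2 mol OH^- react per mol H2SO3, so n(H2SO3) = 0.01080 / 2 = 0.005399 mol.
[H2SO3] = 0.005399 / 0.02488 L = 0.217 M.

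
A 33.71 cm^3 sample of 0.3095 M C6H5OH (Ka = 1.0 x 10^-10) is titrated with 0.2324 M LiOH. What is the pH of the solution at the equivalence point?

n(C6H5OH) = 0.3095 x 0.03371 = 0.01043 mol; V(LiOH) at equivalence = 0.01043/0.2324 = 0.04489 L.
At equivalence all the acid is converted to C6H5O-; total volume = 0.03371 + 0.04489 = 0.07860 L, so [C6H5O-] = 0.01043/0.07860 = 0.1327 M.
Kb = Kw/Ka = 1.0e-14 / 1.0 x 10^-10 = 0.000100.
[OH^-] = sqrt(Kb x [C6H5O-]) = sqrt(0.000100 x 0.1327) = 0.00364 M.
pOH = 2.44, so pH = 14.00 - 2.44 = 11.56.

11.56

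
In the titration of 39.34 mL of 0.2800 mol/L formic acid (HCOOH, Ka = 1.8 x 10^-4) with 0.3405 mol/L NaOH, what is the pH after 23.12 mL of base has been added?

Initial n(HCOOH) = 0.2800 x 0.03934 = 0.01102 mol.
n(NaOH) added = 0.3405 x 0.02312 = 0.007872 mol, converting that many moles of HCOOH to HCOO-.
Remaining n(HCOOH) = 0.003143 mol; n(HCOO-) = 0.007872 mol.
By Henderson-Hasselbalch, pH = pKa + log([A^-]/[HA]) = 3.74 + log(0.007872/0.003143) = 3.74 + (+0.40) = 4.14.

4.14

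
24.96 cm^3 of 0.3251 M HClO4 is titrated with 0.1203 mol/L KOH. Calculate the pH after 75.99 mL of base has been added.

12.01

n(acid) = 0.3251 x 0.02496 = 0.008114 mol; n(KOH) added = 0.1203 x 0.07599 = 0.009142 mol.
Base is in excess by 0.009142 - 0.008114 = 0.001027 mol in a total volume of 0.1009 L.
[OH^-] = 0.001027/0.1009 = 0.01017 M, so pOH = 1.99 and pH = 14.00 - 1.99 = 12.01.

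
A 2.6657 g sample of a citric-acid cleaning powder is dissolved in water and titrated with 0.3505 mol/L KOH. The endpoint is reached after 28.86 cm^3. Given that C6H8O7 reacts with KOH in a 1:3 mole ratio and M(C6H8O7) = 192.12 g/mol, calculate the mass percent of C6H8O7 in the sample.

24.3%

n(KOH) = 0.3505 x 0.02886 = 0.01012 mol.
n(C6H8O7) = 0.01012 / 3 = 0.003372 mol.
mass of C6H8O7 = 0.003372 x 192.12 = 0.6478 g.
% purity = 0.6478 / 2.6657 x 100 = 24.3%.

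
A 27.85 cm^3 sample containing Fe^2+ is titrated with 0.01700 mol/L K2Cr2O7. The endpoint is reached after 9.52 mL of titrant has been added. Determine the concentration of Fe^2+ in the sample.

n(K2Cr2O7) = 0.01700 x 0.009520 = 0.0001618 mol.
From the balanced equation, 1 mol K2Cr2O7 reacts with 6 mol Fe^2+, so n(Fe^2+) = 0.0001618 x 6/1 = 0.0009710 mol.
[Fe^2+] = 0.0009710 / 0.02785 L = 0.0349 M.

0.0349 M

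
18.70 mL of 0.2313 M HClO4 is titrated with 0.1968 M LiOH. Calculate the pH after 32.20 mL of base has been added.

n(acid) = 0.2313 x 0.01870 = 0.004325 mol; n(LiOH) added = 0.1968 x 0.03220 = 0.006337 mol.
Base is in excess by 0.006337 - 0.004325 = 0.002012 mol in a total volume of 0.05090 L.
[OH^-] = 0.002012/0.05090 = 0.03952 M, so pOH = 1.40 and pH = 14.00 - 1.40 = 12.60.

12.60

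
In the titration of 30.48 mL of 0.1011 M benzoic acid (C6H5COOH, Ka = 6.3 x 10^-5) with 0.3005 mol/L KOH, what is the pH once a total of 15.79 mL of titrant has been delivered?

12.56

n(acid) = 0.1011 x 0.03048 = 0.003082 mol; n(KOH) added = 0.3005 x 0.01579 = 0.004745 mol.
Base is in excess by 0.004745 - 0.003082 = 0.001663 mol in a total volume of 0.04627 L.
[OH^-] = 0.001663/0.04627 = 0.03595 M, so pOH = 1.44 and pH = 14.00 - 1.44 = 12.56.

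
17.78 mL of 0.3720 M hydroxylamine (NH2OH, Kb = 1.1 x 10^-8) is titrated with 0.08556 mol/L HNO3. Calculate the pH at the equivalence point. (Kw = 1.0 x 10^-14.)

n(NH2OH) = 0.3720 x 0.01778 = 0.006614 mol; V(HNO3) at equivalence = 0.006614/0.08556 = 0.07730 L.
At equivalence the base is fully converted to NH3OH+; total volume = 0.09508 L, so [NH3OH+] = 0.006614/0.09508 = 0.06956 M.
Ka(NH3OH+) = Kw/Kb = 1.0e-14 / 1.1 x 10^-8 = 9.09e-7.
[H^+] = sqrt(Ka x [NH3OH+]) = sqrt(9.09e-7 x 0.06956) = 0.000251 M.
pH = -log(0.000251) = 3.60.

3.60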